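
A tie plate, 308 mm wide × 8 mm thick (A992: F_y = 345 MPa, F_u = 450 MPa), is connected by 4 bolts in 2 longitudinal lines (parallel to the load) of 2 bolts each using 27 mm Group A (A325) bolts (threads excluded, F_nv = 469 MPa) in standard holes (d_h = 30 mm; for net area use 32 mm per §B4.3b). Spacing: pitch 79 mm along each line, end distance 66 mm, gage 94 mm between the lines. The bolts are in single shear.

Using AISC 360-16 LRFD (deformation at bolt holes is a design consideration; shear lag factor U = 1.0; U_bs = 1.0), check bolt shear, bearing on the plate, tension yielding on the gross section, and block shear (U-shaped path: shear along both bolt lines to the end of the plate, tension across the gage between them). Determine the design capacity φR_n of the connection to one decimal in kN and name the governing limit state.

481.7 kN (block shear governs)

Bolt shear: A_b = π(27)²/4 = 572.56 mm². φR_n = 0.75 × 469 × 572.56 × 4 × 1 = 805.6 kN.
Bearing (8 mm plate, F_u = 450 MPa): end bolts L_c = 66 − 30/2 = 51, R_n = min(1.2×51×8×450, 2.4×27×8×450) = 220.32 kN/bolt; interior L_c = 79 − 30 = 49, R_n = 211.68 kN/bolt. φR_n = 0.75 × (2×220.32 + 2×211.68) = 648.0 kN.
Tension yield (gross): A_g = 308×8 = 2464 mm². φR_n = 0.90 × 345 × 2464 = 765.1 kN.
Block shear: shear path 2×[66+1×79] = 2×145 mm, A_gv = 2320, A_nv = 2×(145 − 1.5×32)×8 = 1552 mm²; tension across gage: (94 − 1×32)×8 = 496 mm². R_n = min(0.6×450×1552, 0.6×345×2320) + 1.0×450×496 = min(419.04, 480.24) + 223.2 = 642.24 kN. φR_n = 0.75 × 642.24 = 481.7 kN.
Governing: min(805.6, 648.0, 765.1, 481.7) = 481.7 kN → block shear.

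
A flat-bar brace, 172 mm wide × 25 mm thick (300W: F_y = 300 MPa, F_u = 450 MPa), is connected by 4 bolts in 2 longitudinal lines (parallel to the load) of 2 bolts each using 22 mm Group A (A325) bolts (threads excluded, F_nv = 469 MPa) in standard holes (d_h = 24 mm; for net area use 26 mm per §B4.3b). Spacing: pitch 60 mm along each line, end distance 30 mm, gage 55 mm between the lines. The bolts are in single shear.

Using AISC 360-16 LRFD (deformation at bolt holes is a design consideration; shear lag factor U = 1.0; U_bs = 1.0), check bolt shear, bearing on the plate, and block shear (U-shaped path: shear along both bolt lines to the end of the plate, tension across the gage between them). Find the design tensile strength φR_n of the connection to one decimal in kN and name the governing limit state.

534.8 kN (bolt shear governs)

Bolt shear: A_b = π(22)²/4 = 380.13 mm². φR_n = 0.75 × 469 × 380.13 × 4 × 1 = 534.8 kN.
Bearing (25 mm plate, F_u = 450 MPa): end bolts L_c = 30 − 24/2 = 18, R_n = min(1.2×18×25×450, 2.4×22×25×450) = 243 kN/bolt; interior L_c = 60 − 24 = 36, R_n = 486 kN/bolt. φR_n = 0.75 × (2×243 + 2×486) = 1093.5 kN.
Block shear: shear path 2×[30+1×60] = 2×90 mm, A_gv = 4500, A_nv = 2×(90 − 1.5×26)×25 = 2550 mm²; tension across gage: (55 − 1×26)×25 = 725 mm². R_n = min(0.6×450×2550, 0.6×300×4500) + 1.0×450×725 = min(688.5, 810) + 326.25 = 1014.8 kN. φR_n = 0.75 × 1014.8 = 761.1 kN.
Governing: min(534.8, 1093.5, 761.1) = 534.8 kN → bolt shear.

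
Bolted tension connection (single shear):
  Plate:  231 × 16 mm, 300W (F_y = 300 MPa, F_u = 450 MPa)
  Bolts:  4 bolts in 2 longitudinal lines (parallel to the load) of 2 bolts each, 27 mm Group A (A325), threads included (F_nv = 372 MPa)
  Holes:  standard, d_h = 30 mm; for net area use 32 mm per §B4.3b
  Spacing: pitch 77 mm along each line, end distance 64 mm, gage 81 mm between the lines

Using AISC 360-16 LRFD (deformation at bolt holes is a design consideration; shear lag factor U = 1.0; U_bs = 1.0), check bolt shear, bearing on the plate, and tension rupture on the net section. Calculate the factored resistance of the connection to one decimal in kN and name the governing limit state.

Bolt shear: A_b = π(27)²/4 = 572.56 mm². φR_n = 0.75 × 372 × 572.56 × 4 × 1 = 639.0 kN.
Bearing (16 mm plate, F_u = 450 MPa): end bolts L_c = 64 − 30/2 = 49, R_n = min(1.2×49×16×450, 2.4×27×16×450) = 423.36 kN/bolt; interior L_c = 77 − 30 = 47, R_n = 406.08 kN/bolt. φR_n = 0.75 × (2×423.36 + 2×406.08) = 1244.2 kN.
Tension rupture (net): A_n = (231 − 2×32)×16 = 2672 mm² (U = 1.0, A_e = A_n). φR_n = 0.75 × 450 × 2672 = 901.8 kN.
Governing: min(639.0, 1244.2, 901.8) = 639.0 kN → bolt shear.

639.0 kN (bolt shear governs)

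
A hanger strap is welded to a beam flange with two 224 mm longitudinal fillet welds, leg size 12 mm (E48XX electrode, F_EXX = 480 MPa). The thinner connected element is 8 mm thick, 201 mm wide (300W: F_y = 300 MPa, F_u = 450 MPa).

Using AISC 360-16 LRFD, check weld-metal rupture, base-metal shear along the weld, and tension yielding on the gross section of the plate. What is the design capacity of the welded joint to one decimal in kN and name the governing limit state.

Weld metal: throat = 0.707×12 = 8.484 mm, L = 2×224 = 448 mm. φR_n = 0.75 × 0.6 × 480 × 8.484 × 448 = 821.0 kN.
Base metal shear (8 mm plate): yield φR_n = 1.0×0.6×300×8×448 = 645.1 kN; rupture φR_n = 0.75×0.6×450×8×448 = 725.8 kN; take 645.1 kN (yield).
Tension yield (gross): A_g = 201×8 = 1608 mm². φR_n = 0.90 × 300 × 1608 = 434.2 kN.
Governing: min(821.0, 645.1, 434.2) = 434.2 kN → gross-section yield.

434.2 kN (gross-section yield governs)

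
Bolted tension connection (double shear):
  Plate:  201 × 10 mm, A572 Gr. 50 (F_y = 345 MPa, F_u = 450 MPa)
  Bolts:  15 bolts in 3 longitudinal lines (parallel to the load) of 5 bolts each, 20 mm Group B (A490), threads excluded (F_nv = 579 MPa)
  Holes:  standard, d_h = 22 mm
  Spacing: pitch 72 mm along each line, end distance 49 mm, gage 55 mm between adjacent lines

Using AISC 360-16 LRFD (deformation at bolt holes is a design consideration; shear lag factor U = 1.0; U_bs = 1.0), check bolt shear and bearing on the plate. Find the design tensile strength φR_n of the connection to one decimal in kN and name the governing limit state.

Bolt shear: A_b = π(20)²/4 = 314.16 mm². φR_n = 0.75 × 579 × 314.16 × 15 × 2 = 4092.7 kN.
Bearing (10 mm plate, F_u = 450 MPa): end bolts L_c = 49 − 22/2 = 38, R_n = min(1.2×38×10×450, 2.4×20×10×450) = 205.2 kN/bolt; interior L_c = 72 − 22 = 50, R_n = 216 kN/bolt. φR_n = 0.75 × (3×205.2 + 12×216) = 2405.7 kN.
Governing: min(4092.7, 2405.7) = 2405.7 kN → bearing.

2405.7 kN (bearing governs)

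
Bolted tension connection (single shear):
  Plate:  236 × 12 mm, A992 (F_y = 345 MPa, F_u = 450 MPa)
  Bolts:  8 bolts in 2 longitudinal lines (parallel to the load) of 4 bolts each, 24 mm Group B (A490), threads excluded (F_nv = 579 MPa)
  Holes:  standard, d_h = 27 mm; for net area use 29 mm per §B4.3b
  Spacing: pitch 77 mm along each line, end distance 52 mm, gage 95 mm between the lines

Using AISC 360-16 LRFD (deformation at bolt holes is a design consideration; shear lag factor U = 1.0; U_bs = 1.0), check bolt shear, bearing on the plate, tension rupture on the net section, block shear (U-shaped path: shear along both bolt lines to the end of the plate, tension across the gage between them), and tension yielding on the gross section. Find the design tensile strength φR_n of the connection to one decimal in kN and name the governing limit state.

Bolt shear: A_b = π(24)²/4 = 452.39 mm². φR_n = 0.75 × 579 × 452.39 × 8 × 1 = 1571.6 kN.
Bearing (12 mm plate, F_u = 450 MPa): end bolts L_c = 52 − 27/2 = 38.5, R_n = min(1.2×38.5×12×450, 2.4×24×12×450) = 249.48 kN/bolt; interior L_c = 77 − 27 = 50, R_n = 311.04 kN/bolt. φR_n = 0.75 × (2×249.48 + 6×311.04) = 1773.9 kN.
Tension rupture (net): A_n = (236 − 2×29)×12 = 2136 mm² (U = 1.0, A_e = A_n). φR_n = 0.75 × 450 × 2136 = 720.9 kN.
Block shear: shear path 2×[52+3×77] = 2×283 mm, A_gv = 6792, A_nv = 2×(283 − 3.5×29)×12 = 4356 mm²; tension across gage: (95 − 1×29)×12 = 792 mm². R_n = min(0.6×450×4356, 0.6×345×6792) + 1.0×450×792 = min(1176.1, 1405.9) + 356.4 = 1532.5 kN. φR_n = 0.75 × 1532.5 = 1149.4 kN.
Tension yield (gross): A_g = 236×12 = 2832 mm². φR_n = 0.90 × 345 × 2832 = 879.3 kN.
Governing: min(1571.6, 1773.9, 720.9, 1149.4, 879.3) = 720.9 kN → net-section rupture.

720.9 kN (net-section rupture governs)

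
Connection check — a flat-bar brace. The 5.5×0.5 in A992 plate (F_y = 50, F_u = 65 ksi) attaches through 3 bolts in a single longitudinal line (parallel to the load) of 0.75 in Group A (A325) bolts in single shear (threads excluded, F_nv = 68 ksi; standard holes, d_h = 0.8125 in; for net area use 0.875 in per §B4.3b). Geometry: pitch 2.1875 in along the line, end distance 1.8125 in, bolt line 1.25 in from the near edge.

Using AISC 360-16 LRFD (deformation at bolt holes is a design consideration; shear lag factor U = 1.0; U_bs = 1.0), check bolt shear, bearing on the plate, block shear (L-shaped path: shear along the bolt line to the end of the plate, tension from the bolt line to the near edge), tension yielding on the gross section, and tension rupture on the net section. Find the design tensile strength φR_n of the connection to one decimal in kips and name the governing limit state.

67.6 kips (bolt shear governs)

Bolt shear: A_b = π(0.75)²/4 = 0.44179 in². φR_n = 0.75 × 68 × 0.44179 × 3 × 1 = 67.6 kips.
Bearing (0.5 in plate, F_u = 65 ksi): end bolts L_c = 1.8125 − 0.8125/2 = 1.40625, R_n = min(1.2×1.40625×0.5×65, 2.4×0.75×0.5×65) = 54.844 kips/bolt; interior L_c = 2.1875 − 0.8125 = 1.375, R_n = 53.625 kips/bolt. φR_n = 0.75 × (1×54.844 + 2×53.625) = 121.6 kips.
Block shear: shear path 1×[1.8125+2×2.1875] = 1×6.1875 in, A_gv = 3.0938, A_nv = 1×(6.1875 − 2.5×0.875)×0.5 = 2 in²; tension to near edge: (1.25 − 0.5×0.875)×0.5 = 0.40625 in². R_n = min(0.6×65×2, 0.6×50×3.0938) + 1.0×65×0.40625 = min(78, 92.814) + 26.406 = 104.41 kips. φR_n = 0.75 × 104.41 = 78.3 kips.
Tension yield (gross): A_g = 5.5×0.5 = 2.75 in². φR_n = 0.90 × 50 × 2.75 = 123.8 kips.
Tension rupture (net): A_n = (5.5 − 1×0.875)×0.5 = 2.3125 in² (U = 1.0, A_e = A_n). φR_n = 0.75 × 65 × 2.3125 = 112.7 kips.
Governing: min(67.6, 121.6, 78.3, 123.8, 112.7) = 67.6 kips → bolt shear.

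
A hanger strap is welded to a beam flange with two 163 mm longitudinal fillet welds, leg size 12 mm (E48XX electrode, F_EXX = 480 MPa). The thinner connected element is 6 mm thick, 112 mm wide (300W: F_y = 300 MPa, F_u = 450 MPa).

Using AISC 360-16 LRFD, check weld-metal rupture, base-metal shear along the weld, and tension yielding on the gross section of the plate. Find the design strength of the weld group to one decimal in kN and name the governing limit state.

181.4 kN (gross-section yield governs)

Weld metal: throat = 0.707×12 = 8.484 mm, L = 2×163 = 326 mm. φR_n = 0.75 × 0.6 × 480 × 8.484 × 326 = 597.4 kN.
Base metal shear (6 mm plate): yield φR_n = 1.0×0.6×300×6×326 = 352.1 kN; rupture φR_n = 0.75×0.6×450×6×326 = 396.1 kN; take 352.1 kN (yield).
Tension yield (gross): A_g = 112×6 = 672 mm². φR_n = 0.90 × 300 × 672 = 181.4 kN.
Governing: min(597.4, 352.1, 181.4) = 181.4 kN → gross-section yield.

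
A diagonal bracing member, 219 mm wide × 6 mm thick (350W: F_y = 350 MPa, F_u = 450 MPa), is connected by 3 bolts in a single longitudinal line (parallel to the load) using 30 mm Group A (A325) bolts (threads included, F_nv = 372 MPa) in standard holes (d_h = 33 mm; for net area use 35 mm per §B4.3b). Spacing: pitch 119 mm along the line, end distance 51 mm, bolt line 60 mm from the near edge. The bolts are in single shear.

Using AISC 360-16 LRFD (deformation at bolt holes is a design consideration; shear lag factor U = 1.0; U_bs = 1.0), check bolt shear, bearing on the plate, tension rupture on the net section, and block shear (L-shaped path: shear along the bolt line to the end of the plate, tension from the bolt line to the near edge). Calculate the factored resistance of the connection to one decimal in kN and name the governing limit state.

330.9 kN (block shear governs)

Bolt shear: A_b = π(30)²/4 = 706.86 mm². φR_n = 0.75 × 372 × 706.86 × 3 × 1 = 591.6 kN.
Bearing (6 mm plate, F_u = 450 MPa): end bolts L_c = 51 − 33/2 = 34.5, R_n = min(1.2×34.5×6×450, 2.4×30×6×450) = 111.78 kN/bolt; interior L_c = 119 − 33 = 86, R_n = 194.4 kN/bolt. φR_n = 0.75 × (1×111.78 + 2×194.4) = 375.4 kN.
Tension rupture (net): A_n = (219 − 1×35)×6 = 1104 mm² (U = 1.0, A_e = A_n). φR_n = 0.75 × 450 × 1104 = 372.6 kN.
Block shear: shear path 1×[51+2×119] = 1×289 mm, A_gv = 1734, A_nv = 1×(289 − 2.5×35)×6 = 1209 mm²; tension to near edge: (60 − 0.5×35)×6 = 255 mm². R_n = min(0.6×450×1209, 0.6×350×1734) + 1.0×450×255 = min(326.43, 364.14) + 114.75 = 441.18 kN. φR_n = 0.75 × 441.18 = 330.9 kN.
Governing: min(591.6, 375.4, 372.6, 330.9) = 330.9 kN → block shear.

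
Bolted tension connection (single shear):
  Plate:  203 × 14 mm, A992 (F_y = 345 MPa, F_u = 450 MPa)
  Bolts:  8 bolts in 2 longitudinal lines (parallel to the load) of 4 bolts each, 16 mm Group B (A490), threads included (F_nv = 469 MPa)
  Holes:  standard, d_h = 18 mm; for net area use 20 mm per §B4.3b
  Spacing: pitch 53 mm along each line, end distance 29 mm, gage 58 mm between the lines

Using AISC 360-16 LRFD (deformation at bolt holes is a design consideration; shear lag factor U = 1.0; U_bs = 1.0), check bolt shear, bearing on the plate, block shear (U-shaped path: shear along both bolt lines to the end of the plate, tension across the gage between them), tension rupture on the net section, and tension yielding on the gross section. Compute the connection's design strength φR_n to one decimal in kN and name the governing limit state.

565.8 kN (bolt shear governs)

Bolt shear: A_b = π(16)²/4 = 201.06 mm². φR_n = 0.75 × 469 × 201.06 × 8 × 1 = 565.8 kN.
Bearing (14 mm plate, F_u = 450 MPa): end bolts L_c = 29 − 18/2 = 20, R_n = min(1.2×20×14×450, 2.4×16×14×450) = 151.2 kN/bolt; interior L_c = 53 − 18 = 35, R_n = 241.92 kN/bolt. φR_n = 0.75 × (2×151.2 + 6×241.92) = 1315.4 kN.
Block shear: shear path 2×[29+3×53] = 2×188 mm, A_gv = 5264, A_nv = 2×(188 − 3.5×20)×14 = 3304 mm²; tension across gage: (58 − 1×20)×14 = 532 mm². R_n = min(0.6×450×3304, 0.6×345×5264) + 1.0×450×532 = min(892.08, 1089.6) + 239.4 = 1131.5 kN. φR_n = 0.75 × 1131.5 = 848.6 kN.
Tension rupture (net): A_n = (203 − 2×20)×14 = 2282 mm² (U = 1.0, A_e = A_n). φR_n = 0.75 × 450 × 2282 = 770.2 kN.
Tension yield (gross): A_g = 203×14 = 2842 mm². φR_n = 0.90 × 345 × 2842 = 882.4 kN.
Governing: min(565.8, 1315.4, 848.6, 770.2, 882.4) = 565.8 kN → bolt shear.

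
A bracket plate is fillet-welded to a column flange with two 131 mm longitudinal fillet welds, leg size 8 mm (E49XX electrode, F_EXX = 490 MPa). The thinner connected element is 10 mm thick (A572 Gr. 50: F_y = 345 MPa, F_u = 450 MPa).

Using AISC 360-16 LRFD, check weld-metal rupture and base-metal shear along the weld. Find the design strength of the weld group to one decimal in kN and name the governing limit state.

326.8 kN (weld metal governs)

Weld metal: throat = 0.707×8 = 5.656 mm, L = 2×131 = 262 mm. φR_n = 0.75 × 0.6 × 490 × 5.656 × 262 = 326.8 kN.
Base metal shear (10 mm plate): yield φR_n = 1.0×0.6×345×10×262 = 542.3 kN; rupture φR_n = 0.75×0.6×450×10×262 = 530.6 kN; take 530.6 kN (rupture).
Governing: min(326.8, 530.6) = 326.8 kN → weld metal.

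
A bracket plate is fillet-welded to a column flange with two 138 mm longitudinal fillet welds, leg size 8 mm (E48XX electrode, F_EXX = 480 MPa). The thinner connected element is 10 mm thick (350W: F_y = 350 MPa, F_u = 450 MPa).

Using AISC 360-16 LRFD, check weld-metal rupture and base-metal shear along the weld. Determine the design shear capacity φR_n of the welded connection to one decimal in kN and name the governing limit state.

Weld metal: throat = 0.707×8 = 5.656 mm, L = 2×138 = 276 mm. φR_n = 0.75 × 0.6 × 480 × 5.656 × 276 = 337.2 kN.
Base metal shear (10 mm plate): yield φR_n = 1.0×0.6×350×10×276 = 579.6 kN; rupture φR_n = 0.75×0.6×450×10×276 = 558.9 kN; take 558.9 kN (rupture).
Governing: min(337.2, 558.9) = 337.2 kN → weld metal.

337.2 kN (weld metal governs)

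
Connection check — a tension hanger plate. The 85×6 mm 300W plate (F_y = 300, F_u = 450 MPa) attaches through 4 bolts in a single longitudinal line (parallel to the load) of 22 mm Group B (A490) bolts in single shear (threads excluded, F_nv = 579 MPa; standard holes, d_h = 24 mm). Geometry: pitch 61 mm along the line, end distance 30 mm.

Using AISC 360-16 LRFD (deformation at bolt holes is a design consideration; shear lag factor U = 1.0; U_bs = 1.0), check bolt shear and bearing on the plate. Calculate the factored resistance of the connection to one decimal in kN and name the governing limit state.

313.5 kN (bearing governs)

Bolt shear: A_b = π(22)²/4 = 380.13 mm². φR_n = 0.75 × 579 × 380.13 × 4 × 1 = 660.3 kN.
Bearing (6 mm plate, F_u = 450 MPa): end bolts L_c = 30 − 24/2 = 18, R_n = min(1.2×18×6×450, 2.4×22×6×450) = 58.32 kN/bolt; interior L_c = 61 − 24 = 37, R_n = 119.88 kN/bolt. φR_n = 0.75 × (1×58.32 + 3×119.88) = 313.5 kN.
Governing: min(660.3, 313.5) = 313.5 kN → bearing.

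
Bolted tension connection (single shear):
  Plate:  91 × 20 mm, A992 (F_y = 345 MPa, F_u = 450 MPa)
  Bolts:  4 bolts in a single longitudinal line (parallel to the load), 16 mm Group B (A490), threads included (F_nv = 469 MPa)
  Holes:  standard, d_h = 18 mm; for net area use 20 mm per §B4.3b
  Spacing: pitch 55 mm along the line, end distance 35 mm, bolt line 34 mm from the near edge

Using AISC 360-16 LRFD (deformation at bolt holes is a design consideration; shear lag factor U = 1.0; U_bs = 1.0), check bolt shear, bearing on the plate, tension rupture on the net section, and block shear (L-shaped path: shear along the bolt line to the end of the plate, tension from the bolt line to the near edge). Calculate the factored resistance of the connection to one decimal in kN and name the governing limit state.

Bolt shear: A_b = π(16)²/4 = 201.06 mm². φR_n = 0.75 × 469 × 201.06 × 4 × 1 = 282.9 kN.
Bearing (20 mm plate, F_u = 450 MPa): end bolts L_c = 35 − 18/2 = 26, R_n = min(1.2×26×20×450, 2.4×16×20×450) = 280.8 kN/bolt; interior L_c = 55 − 18 = 37, R_n = 345.6 kN/bolt. φR_n = 0.75 × (1×280.8 + 3×345.6) = 988.2 kN.
Tension rupture (net): A_n = (91 − 1×20)×20 = 1420 mm² (U = 1.0, A_e = A_n). φR_n = 0.75 × 450 × 1420 = 479.3 kN.
Block shear: shear path 1×[35+3×55] = 1×200 mm, A_gv = 4000, A_nv = 1×(200 − 3.5×20)×20 = 2600 mm²; tension to near edge: (34 − 0.5×20)×20 = 480 mm². R_n = min(0.6×450×2600, 0.6×345×4000) + 1.0×450×480 = min(702, 828) + 216 = 918 kN. φR_n = 0.75 × 918 = 688.5 kN.
Governing: min(282.9, 988.2, 479.3, 688.5) = 282.9 kN → bolt shear.

282.9 kN (bolt shear governs)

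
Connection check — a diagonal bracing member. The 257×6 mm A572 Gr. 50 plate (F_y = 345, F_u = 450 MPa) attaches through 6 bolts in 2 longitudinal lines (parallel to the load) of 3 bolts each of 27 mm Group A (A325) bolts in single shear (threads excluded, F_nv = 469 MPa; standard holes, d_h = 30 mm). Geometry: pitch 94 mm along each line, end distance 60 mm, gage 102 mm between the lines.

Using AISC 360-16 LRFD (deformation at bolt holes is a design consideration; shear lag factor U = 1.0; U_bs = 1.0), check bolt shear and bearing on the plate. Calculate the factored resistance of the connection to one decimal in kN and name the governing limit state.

Bolt shear: A_b = π(27)²/4 = 572.56 mm². φR_n = 0.75 × 469 × 572.56 × 6 × 1 = 1208.4 kN.
Bearing (6 mm plate, F_u = 450 MPa): end bolts L_c = 60 − 30/2 = 45, R_n = min(1.2×45×6×450, 2.4×27×6×450) = 145.8 kN/bolt; interior L_c = 94 − 30 = 64, R_n = 174.96 kN/bolt. φR_n = 0.75 × (2×145.8 + 4×174.96) = 743.6 kN.
Governing: min(1208.4, 743.6) = 743.6 kN → bearing.

743.6 kN (bearing governs)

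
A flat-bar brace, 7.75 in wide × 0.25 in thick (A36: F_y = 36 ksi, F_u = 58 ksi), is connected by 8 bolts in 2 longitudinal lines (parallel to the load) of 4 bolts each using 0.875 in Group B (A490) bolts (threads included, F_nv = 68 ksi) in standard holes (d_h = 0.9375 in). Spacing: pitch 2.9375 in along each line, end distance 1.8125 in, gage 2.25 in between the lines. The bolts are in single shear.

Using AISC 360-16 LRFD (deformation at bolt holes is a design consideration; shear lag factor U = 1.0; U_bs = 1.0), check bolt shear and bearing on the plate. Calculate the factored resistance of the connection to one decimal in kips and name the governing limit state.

Bolt shear: A_b = π(0.875)²/4 = 0.60132 in². φR_n = 0.75 × 68 × 0.60132 × 8 × 1 = 245.3 kips.
Bearing (0.25 in plate, F_u = 58 ksi): end bolts L_c = 1.8125 − 0.9375/2 = 1.34375, R_n = min(1.2×1.34375×0.25×58, 2.4×0.875×0.25×58) = 23.381 kips/bolt; interior L_c = 2.9375 − 0.9375 = 2, R_n = 30.45 kips/bolt. φR_n = 0.75 × (2×23.381 + 6×30.45) = 172.1 kips.
Governing: min(245.3, 172.1) = 172.1 kips → bearing.

172.1 kips (bearing governs)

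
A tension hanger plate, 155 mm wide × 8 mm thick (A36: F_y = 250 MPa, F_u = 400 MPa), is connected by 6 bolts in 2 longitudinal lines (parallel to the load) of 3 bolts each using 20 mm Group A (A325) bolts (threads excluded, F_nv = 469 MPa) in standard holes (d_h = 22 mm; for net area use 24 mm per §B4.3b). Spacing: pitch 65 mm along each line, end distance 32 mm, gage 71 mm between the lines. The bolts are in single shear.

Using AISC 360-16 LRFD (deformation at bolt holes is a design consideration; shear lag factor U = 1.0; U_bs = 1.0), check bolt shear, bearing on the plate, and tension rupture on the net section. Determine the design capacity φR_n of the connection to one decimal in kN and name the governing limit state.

256.8 kN (net-section rupture governs)

Bolt shear: A_b = π(20)²/4 = 314.16 mm². φR_n = 0.75 × 469 × 314.16 × 6 × 1 = 663.0 kN.
Bearing (8 mm plate, F_u = 400 MPa): end bolts L_c = 32 − 22/2 = 21, R_n = min(1.2×21×8×400, 2.4×20×8×400) = 80.64 kN/bolt; interior L_c = 65 − 22 = 43, R_n = 153.6 kN/bolt. φR_n = 0.75 × (2×80.64 + 4×153.6) = 581.8 kN.
Tension rupture (net): A_n = (155 − 2×24)×8 = 856 mm² (U = 1.0, A_e = A_n). φR_n = 0.75 × 400 × 856 = 256.8 kN.
Governing: min(663.0, 581.8, 256.8) = 256.8 kN → net-section rupture.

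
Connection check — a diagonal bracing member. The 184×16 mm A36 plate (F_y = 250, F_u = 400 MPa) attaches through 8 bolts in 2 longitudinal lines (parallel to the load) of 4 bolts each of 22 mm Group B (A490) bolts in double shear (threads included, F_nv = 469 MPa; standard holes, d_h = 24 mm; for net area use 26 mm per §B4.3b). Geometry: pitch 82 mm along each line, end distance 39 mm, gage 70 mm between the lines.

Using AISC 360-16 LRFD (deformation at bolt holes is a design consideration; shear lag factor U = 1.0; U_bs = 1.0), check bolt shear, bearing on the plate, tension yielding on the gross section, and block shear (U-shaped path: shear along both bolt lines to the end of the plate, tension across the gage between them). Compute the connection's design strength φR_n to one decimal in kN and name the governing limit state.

662.4 kN (gross-section yield governs)

Bolt shear: A_b = π(22)²/4 = 380.13 mm². φR_n = 0.75 × 469 × 380.13 × 8 × 2 = 2139.4 kN.
Bearing (16 mm plate, F_u = 400 MPa): end bolts L_c = 39 − 24/2 = 27, R_n = min(1.2×27×16×400, 2.4×22×16×400) = 207.36 kN/bolt; interior L_c = 82 − 24 = 58, R_n = 337.92 kN/bolt. φR_n = 0.75 × (2×207.36 + 6×337.92) = 1831.7 kN.
Tension yield (gross): A_g = 184×16 = 2944 mm². φR_n = 0.90 × 250 × 2944 = 662.4 kN.
Block shear: shear path 2×[39+3×82] = 2×285 mm, A_gv = 9120, A_nv = 2×(285 − 3.5×26)×16 = 6208 mm²; tension across gage: (70 − 1×26)×16 = 704 mm². R_n = min(0.6×400×6208, 0.6×250×9120) + 1.0×400×704 = min(1489.9, 1368) + 281.6 = 1649.6 kN. φR_n = 0.75 × 1649.6 = 1237.2 kN.
Governing: min(2139.4, 1831.7, 662.4, 1237.2) = 662.4 kN → gross-section yield.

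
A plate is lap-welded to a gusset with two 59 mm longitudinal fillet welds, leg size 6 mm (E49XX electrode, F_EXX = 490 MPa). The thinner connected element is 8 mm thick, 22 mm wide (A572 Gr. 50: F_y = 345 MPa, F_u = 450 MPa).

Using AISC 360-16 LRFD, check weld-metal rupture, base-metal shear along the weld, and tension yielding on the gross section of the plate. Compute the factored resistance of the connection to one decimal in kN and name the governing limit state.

Weld metal: throat = 0.707×6 = 4.242 mm, L = 2×59 = 118 mm. φR_n = 0.75 × 0.6 × 490 × 4.242 × 118 = 110.4 kN.
Base metal shear (8 mm plate): yield φR_n = 1.0×0.6×345×8×118 = 195.4 kN; rupture φR_n = 0.75×0.6×450×8×118 = 191.2 kN; take 191.2 kN (rupture).
Tension yield (gross): A_g = 22×8 = 176 mm². φR_n = 0.90 × 345 × 176 = 54.6 kN.
Governing: min(110.4, 191.2, 54.6) = 54.6 kN → gross-section yield.

54.6 kN (gross-section yield governs)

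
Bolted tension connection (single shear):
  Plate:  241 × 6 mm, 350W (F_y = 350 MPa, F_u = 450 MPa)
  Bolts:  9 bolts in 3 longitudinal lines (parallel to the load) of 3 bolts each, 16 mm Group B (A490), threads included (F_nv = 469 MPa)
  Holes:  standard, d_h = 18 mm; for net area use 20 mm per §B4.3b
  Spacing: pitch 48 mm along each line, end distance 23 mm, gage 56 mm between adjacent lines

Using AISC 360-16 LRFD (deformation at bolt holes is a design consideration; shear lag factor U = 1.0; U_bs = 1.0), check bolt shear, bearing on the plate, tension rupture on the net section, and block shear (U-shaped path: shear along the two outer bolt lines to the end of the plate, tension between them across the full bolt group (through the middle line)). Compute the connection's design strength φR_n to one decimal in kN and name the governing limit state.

Bolt shear: A_b = π(16)²/4 = 201.06 mm². φR_n = 0.75 × 469 × 201.06 × 9 × 1 = 636.5 kN.
Bearing (6 mm plate, F_u = 450 MPa): end bolts L_c = 23 − 18/2 = 14, R_n = min(1.2×14×6×450, 2.4×16×6×450) = 45.36 kN/bolt; interior L_c = 48 − 18 = 30, R_n = 97.2 kN/bolt. φR_n = 0.75 × (3×45.36 + 6×97.2) = 539.5 kN.
Tension rupture (net): A_n = (241 − 3×20)×6 = 1086 mm² (U = 1.0, A_e = A_n). φR_n = 0.75 × 450 × 1086 = 366.5 kN.
Block shear: shear path 2×[23+2×48] = 2×119 mm, A_gv = 1428, A_nv = 2×(119 − 2.5×20)×6 = 828 mm²; tension across gage: (112 − 2×20)×6 = 432 mm². R_n = min(0.6×450×828, 0.6×350×1428) + 1.0×450×432 = min(223.56, 299.88) + 194.4 = 417.96 kN. φR_n = 0.75 × 417.96 = 313.5 kN.
Governing: min(636.5, 539.5, 366.5, 313.5) = 313.5 kN → block shear.

313.5 kN (block shear governs)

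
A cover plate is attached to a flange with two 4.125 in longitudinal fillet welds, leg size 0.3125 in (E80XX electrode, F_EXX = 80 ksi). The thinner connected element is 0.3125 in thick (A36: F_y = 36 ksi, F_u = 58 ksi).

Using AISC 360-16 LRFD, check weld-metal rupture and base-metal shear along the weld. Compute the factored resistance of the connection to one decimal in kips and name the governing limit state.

55.7 kips (base-metal shear governs)

Weld metal: throat = 0.707×0.3125 = 0.22094 in, L = 2×4.125 = 8.25 in. φR_n = 0.75 × 0.6 × 80 × 0.22094 × 8.25 = 65.6 kips.
Base metal shear (0.3125 in plate): yield φR_n = 1.0×0.6×36×0.3125×8.25 = 55.7 kips; rupture φR_n = 0.75×0.6×58×0.3125×8.25 = 67.3 kips; take 55.7 kips (yield).
Governing: min(65.6, 55.7) = 55.7 kips → base-metal shear.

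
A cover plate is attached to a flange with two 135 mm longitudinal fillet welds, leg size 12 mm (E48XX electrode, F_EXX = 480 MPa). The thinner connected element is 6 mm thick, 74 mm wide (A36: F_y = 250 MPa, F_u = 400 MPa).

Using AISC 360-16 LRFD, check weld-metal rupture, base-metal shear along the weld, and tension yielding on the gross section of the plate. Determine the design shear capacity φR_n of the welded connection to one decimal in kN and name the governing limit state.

99.9 kN (gross-section yield governs)

Weld metal: throat = 0.707×12 = 8.484 mm, L = 2×135 = 270 mm. φR_n = 0.75 × 0.6 × 480 × 8.484 × 270 = 494.8 kN.
Base metal shear (6 mm plate): yield φR_n = 1.0×0.6×250×6×270 = 243.0 kN; rupture φR_n = 0.75×0.6×400×6×270 = 291.6 kN; take 243.0 kN (yield).
Tension yield (gross): A_g = 74×6 = 444 mm². φR_n = 0.90 × 250 × 444 = 99.9 kN.
Governing: min(494.8, 243.0, 99.9) = 99.9 kN → gross-section yield.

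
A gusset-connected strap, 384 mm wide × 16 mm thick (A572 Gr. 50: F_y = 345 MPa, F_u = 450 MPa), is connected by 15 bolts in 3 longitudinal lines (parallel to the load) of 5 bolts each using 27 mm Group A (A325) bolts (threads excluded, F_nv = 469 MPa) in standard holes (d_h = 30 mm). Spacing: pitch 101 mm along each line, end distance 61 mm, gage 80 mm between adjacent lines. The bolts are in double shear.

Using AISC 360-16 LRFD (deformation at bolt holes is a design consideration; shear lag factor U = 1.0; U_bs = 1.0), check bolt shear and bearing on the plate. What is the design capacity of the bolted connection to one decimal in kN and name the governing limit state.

Bolt shear: A_b = π(27)²/4 = 572.56 mm². φR_n = 0.75 × 469 × 572.56 × 15 × 2 = 6041.9 kN.
Bearing (16 mm plate, F_u = 450 MPa): end bolts L_c = 61 − 30/2 = 46, R_n = min(1.2×46×16×450, 2.4×27×16×450) = 397.44 kN/bolt; interior L_c = 101 − 30 = 71, R_n = 466.56 kN/bolt. φR_n = 0.75 × (3×397.44 + 12×466.56) = 5093.3 kN.
Governing: min(6041.9, 5093.3) = 5093.3 kN → bearing.

5093.3 kN (bearing governs)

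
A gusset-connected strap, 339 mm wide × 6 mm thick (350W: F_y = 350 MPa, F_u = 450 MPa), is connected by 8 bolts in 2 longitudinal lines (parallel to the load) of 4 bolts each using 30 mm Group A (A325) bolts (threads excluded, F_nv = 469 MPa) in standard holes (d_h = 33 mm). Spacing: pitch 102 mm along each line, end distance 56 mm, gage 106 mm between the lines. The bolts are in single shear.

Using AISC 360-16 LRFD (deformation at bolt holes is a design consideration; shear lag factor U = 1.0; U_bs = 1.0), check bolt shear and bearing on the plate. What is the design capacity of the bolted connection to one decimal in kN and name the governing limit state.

Bolt shear: A_b = π(30)²/4 = 706.86 mm². φR_n = 0.75 × 469 × 706.86 × 8 × 1 = 1989.1 kN.
Bearing (6 mm plate, F_u = 450 MPa): end bolts L_c = 56 − 33/2 = 39.5, R_n = min(1.2×39.5×6×450, 2.4×30×6×450) = 127.98 kN/bolt; interior L_c = 102 − 33 = 69, R_n = 194.4 kN/bolt. φR_n = 0.75 × (2×127.98 + 6×194.4) = 1066.8 kN.
Governing: min(1989.1, 1066.8) = 1066.8 kN → bearing.

1066.8 kN (bearing governs)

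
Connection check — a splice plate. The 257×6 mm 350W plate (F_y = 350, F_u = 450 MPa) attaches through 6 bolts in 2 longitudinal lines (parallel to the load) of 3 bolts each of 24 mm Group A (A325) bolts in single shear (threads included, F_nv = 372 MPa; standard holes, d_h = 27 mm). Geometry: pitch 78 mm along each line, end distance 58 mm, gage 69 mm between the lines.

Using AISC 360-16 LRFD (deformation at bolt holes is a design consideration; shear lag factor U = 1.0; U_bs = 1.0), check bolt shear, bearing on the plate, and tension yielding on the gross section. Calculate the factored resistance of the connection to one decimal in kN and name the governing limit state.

485.7 kN (gross-section yield governs)

Bolt shear: A_b = π(24)²/4 = 452.39 mm². φR_n = 0.75 × 372 × 452.39 × 6 × 1 = 757.3 kN.
Bearing (6 mm plate, F_u = 450 MPa): end bolts L_c = 58 − 27/2 = 44.5, R_n = min(1.2×44.5×6×450, 2.4×24×6×450) = 144.18 kN/bolt; interior L_c = 78 − 27 = 51, R_n = 155.52 kN/bolt. φR_n = 0.75 × (2×144.18 + 4×155.52) = 682.8 kN.
Tension yield (gross): A_g = 257×6 = 1542 mm². φR_n = 0.90 × 350 × 1542 = 485.7 kN.
Governing: min(757.3, 682.8, 485.7) = 485.7 kN → gross-section yield.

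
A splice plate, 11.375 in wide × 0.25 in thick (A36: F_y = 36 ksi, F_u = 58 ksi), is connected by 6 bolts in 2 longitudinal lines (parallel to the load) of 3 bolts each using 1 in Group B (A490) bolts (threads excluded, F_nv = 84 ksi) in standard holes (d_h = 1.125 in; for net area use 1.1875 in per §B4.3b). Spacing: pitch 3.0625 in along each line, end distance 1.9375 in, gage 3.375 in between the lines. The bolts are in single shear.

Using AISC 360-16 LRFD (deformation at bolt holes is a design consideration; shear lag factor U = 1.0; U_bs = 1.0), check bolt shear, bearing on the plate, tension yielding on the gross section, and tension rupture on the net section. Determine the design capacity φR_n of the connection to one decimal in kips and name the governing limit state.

92.1 kips (gross-section yield governs)

Bolt shear: A_b = π(1)²/4 = 0.7854 in². φR_n = 0.75 × 84 × 0.7854 × 6 × 1 = 296.9 kips.
Bearing (0.25 in plate, F_u = 58 ksi): end bolts L_c = 1.9375 − 1.125/2 = 1.375, R_n = min(1.2×1.375×0.25×58, 2.4×1×0.25×58) = 23.925 kips/bolt; interior L_c = 3.0625 − 1.125 = 1.9375, R_n = 33.713 kips/bolt. φR_n = 0.75 × (2×23.925 + 4×33.713) = 137.0 kips.
Tension yield (gross): A_g = 11.375×0.25 = 2.8438 in². φR_n = 0.90 × 36 × 2.8438 = 92.1 kips.
Tension rupture (net): A_n = (11.375 − 2×1.1875)×0.25 = 2.25 in² (U = 1.0, A_e = A_n). φR_n = 0.75 × 58 × 2.25 = 97.9 kips.
Governing: min(296.9, 137.0, 92.1, 97.9) = 92.1 kips → gross-section yield.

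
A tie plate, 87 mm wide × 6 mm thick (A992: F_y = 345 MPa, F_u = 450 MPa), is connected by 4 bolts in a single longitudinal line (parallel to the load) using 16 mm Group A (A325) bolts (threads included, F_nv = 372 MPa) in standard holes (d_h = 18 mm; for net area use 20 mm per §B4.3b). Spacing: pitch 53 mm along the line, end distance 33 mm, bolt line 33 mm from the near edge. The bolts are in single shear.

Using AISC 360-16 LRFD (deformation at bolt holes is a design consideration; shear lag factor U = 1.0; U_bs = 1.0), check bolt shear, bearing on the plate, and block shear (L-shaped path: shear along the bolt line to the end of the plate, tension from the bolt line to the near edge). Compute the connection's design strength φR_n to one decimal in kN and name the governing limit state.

Bolt shear: A_b = π(16)²/4 = 201.06 mm². φR_n = 0.75 × 372 × 201.06 × 4 × 1 = 224.4 kN.
Bearing (6 mm plate, F_u = 450 MPa): end bolts L_c = 33 − 18/2 = 24, R_n = min(1.2×24×6×450, 2.4×16×6×450) = 77.76 kN/bolt; interior L_c = 53 − 18 = 35, R_n = 103.68 kN/bolt. φR_n = 0.75 × (1×77.76 + 3×103.68) = 291.6 kN.
Block shear: shear path 1×[33+3×53] = 1×192 mm, A_gv = 1152, A_nv = 1×(192 − 3.5×20)×6 = 732 mm²; tension to near edge: (33 − 0.5×20)×6 = 138 mm². R_n = min(0.6×450×732, 0.6×345×1152) + 1.0×450×138 = min(197.64, 238.46) + 62.1 = 259.74 kN. φR_n = 0.75 × 259.74 = 194.8 kN.
Governing: min(224.4, 291.6, 194.8) = 194.8 kN → block shear.

194.8 kN (block shear governs)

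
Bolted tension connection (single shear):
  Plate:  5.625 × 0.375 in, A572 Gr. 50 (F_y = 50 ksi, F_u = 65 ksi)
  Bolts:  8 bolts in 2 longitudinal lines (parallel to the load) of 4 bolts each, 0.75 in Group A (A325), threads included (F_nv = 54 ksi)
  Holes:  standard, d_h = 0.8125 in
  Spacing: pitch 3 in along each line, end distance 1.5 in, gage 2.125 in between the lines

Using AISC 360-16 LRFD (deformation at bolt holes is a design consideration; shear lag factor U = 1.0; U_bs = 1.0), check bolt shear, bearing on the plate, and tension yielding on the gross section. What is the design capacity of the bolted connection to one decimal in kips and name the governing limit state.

Bolt shear: A_b = π(0.75)²/4 = 0.44179 in². φR_n = 0.75 × 54 × 0.44179 × 8 × 1 = 143.1 kips.
Bearing (0.375 in plate, F_u = 65 ksi): end bolts L_c = 1.5 − 0.8125/2 = 1.09375, R_n = min(1.2×1.09375×0.375×65, 2.4×0.75×0.375×65) = 31.992 kips/bolt; interior L_c = 3 − 0.8125 = 2.1875, R_n = 43.875 kips/bolt. φR_n = 0.75 × (2×31.992 + 6×43.875) = 245.4 kips.
Tension yield (gross): A_g = 5.625×0.375 = 2.1094 in². φR_n = 0.90 × 50 × 2.1094 = 94.9 kips.
Governing: min(143.1, 245.4, 94.9) = 94.9 kips → gross-section yield.

94.9 kips (gross-section yield governs)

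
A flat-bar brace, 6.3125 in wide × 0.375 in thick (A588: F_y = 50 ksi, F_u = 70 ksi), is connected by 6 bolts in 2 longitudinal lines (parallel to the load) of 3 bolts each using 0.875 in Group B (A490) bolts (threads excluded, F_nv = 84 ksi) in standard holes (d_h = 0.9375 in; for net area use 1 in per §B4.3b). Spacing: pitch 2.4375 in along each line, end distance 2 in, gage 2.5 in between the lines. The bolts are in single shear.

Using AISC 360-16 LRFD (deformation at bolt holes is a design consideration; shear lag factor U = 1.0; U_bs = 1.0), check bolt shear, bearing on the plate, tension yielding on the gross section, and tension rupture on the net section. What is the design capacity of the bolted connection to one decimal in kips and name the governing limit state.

Bolt shear: A_b = π(0.875)²/4 = 0.60132 in². φR_n = 0.75 × 84 × 0.60132 × 6 × 1 = 227.3 kips.
Bearing (0.375 in plate, F_u = 70 ksi): end bolts L_c = 2 − 0.9375/2 = 1.53125, R_n = min(1.2×1.53125×0.375×70, 2.4×0.875×0.375×70) = 48.234 kips/bolt; interior L_c = 2.4375 − 0.9375 = 1.5, R_n = 47.25 kips/bolt. φR_n = 0.75 × (2×48.234 + 4×47.25) = 214.1 kips.
Tension yield (gross): A_g = 6.3125×0.375 = 2.3672 in². φR_n = 0.90 × 50 × 2.3672 = 106.5 kips.
Tension rupture (net): A_n = (6.3125 − 2×1)×0.375 = 1.6172 in² (U = 1.0, A_e = A_n). φR_n = 0.75 × 70 × 1.6172 = 84.9 kips.
Governing: min(227.3, 214.1, 106.5, 84.9) = 84.9 kips → net-section rupture.

84.9 kips (net-section rupture governs)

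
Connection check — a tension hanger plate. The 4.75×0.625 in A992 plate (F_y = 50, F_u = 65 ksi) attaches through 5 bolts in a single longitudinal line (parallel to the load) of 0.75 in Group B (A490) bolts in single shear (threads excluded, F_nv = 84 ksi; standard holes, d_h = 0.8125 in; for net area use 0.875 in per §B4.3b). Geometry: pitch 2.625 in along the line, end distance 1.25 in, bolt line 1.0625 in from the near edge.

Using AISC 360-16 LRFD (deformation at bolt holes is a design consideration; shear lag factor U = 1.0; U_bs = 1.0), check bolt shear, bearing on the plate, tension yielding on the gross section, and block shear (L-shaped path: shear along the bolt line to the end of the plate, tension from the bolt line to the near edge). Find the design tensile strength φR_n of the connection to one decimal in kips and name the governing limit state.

Bolt shear: A_b = π(0.75)²/4 = 0.44179 in². φR_n = 0.75 × 84 × 0.44179 × 5 × 1 = 139.2 kips.
Bearing (0.625 in plate, F_u = 65 ksi): end bolts L_c = 1.25 − 0.8125/2 = 0.84375, R_n = min(1.2×0.84375×0.625×65, 2.4×0.75×0.625×65) = 41.133 kips/bolt; interior L_c = 2.625 − 0.8125 = 1.8125, R_n = 73.125 kips/bolt. φR_n = 0.75 × (1×41.133 + 4×73.125) = 250.2 kips.
Tension yield (gross): A_g = 4.75×0.625 = 2.9688 in². φR_n = 0.90 × 50 × 2.9688 = 133.6 kips.
Block shear: shear path 1×[1.25+4×2.625] = 1×11.75 in, A_gv = 7.3438, A_nv = 1×(11.75 − 4.5×0.875)×0.625 = 4.8828 in²; tension to near edge: (1.0625 − 0.5×0.875)×0.625 = 0.39063 in². R_n = min(0.6×65×4.8828, 0.6×50×7.3438) + 1.0×65×0.39063 = min(190.43, 220.31) + 25.391 = 215.82 kips. φR_n = 0.75 × 215.82 = 161.9 kips.
Governing: min(139.2, 250.2, 133.6, 161.9) = 133.6 kips → gross-section yield.

133.6 kips (gross-section yield governs)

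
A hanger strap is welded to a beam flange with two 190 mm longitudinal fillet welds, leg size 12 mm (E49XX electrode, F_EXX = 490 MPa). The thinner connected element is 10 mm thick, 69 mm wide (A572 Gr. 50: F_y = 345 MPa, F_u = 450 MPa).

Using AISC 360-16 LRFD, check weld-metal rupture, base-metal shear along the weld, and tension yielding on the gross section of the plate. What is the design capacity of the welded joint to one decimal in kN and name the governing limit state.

Weld metal: throat = 0.707×12 = 8.484 mm, L = 2×190 = 380 mm. φR_n = 0.75 × 0.6 × 490 × 8.484 × 380 = 710.9 kN.
Base metal shear (10 mm plate): yield φR_n = 1.0×0.6×345×10×380 = 786.6 kN; rupture φR_n = 0.75×0.6×450×10×380 = 769.5 kN; take 769.5 kN (rupture).
Tension yield (gross): A_g = 69×10 = 690 mm². φR_n = 0.90 × 345 × 690 = 214.2 kN.
Governing: min(710.9, 769.5, 214.2) = 214.2 kN → gross-section yield.

214.2 kN (gross-section yield governs)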